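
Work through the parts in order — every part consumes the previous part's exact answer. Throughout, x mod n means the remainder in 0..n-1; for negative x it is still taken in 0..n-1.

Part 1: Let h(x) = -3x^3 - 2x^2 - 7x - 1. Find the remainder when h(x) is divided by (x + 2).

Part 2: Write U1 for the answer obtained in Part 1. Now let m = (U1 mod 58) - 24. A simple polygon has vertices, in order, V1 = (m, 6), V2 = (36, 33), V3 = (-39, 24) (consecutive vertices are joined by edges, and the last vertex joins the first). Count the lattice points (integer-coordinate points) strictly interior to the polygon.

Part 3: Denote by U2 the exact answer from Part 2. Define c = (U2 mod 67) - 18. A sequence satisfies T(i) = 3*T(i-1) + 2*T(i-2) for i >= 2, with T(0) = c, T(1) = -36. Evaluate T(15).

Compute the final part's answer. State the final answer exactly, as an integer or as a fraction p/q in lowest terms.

Part 1: remainder = value at the root: -3*(-2)^3 - 2*(-2)^2 - 7*(-2)^1 - 1 = (24) + (-8) + (14) + (-1) = 29; answer 29
Part 2: U1 = 29; m = 5; cross terms: (5*33 - 36*6)=-51, (36*24 - -39*33)=2151, (-39*6 - 5*24)=-354; twice the area = |1746| = 1746; area = 873; boundary points = 1 + 3 + 2 = 6; strictly interior points = area - boundary/2 + 1 = 871; answer 871
Part 3: U2 = 871; c = -18; T(2) = 3*(-36) + 2*(-18) = -144; iterating: T(2)=-144, T(3)=-504, T(4)=-1800, T(5)=-6408, T(6)=-22824, T(7)=-81288, T(8)=-289512, T(9)=-1031112, T(10)=-3672360, T(11)=-13079304, T(12)=-46582632, T(13)=-165906504, T(14)=-590884776, T(15)=-2104467336; answer -2104467336

-2104467336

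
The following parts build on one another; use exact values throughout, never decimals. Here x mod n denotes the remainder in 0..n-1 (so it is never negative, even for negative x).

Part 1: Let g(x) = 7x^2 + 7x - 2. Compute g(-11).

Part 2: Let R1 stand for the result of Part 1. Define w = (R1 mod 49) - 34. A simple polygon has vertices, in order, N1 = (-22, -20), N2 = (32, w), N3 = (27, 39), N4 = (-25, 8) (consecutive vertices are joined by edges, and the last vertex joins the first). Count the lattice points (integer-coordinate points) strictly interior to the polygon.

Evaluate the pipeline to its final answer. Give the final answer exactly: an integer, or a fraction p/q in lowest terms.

1899

Part 1: 7*(-11)^2 + 7*(-11)^1 - 2 = (847) + (-77) + (-2) = 768; answer 768
Part 2: R1 = 768; w = -1; cross terms: (-22*-1 - 32*-20)=662, (32*39 - 27*-1)=1275, (27*8 - -25*39)=1191, (-25*-20 - -22*8)=676; twice the area = |3804| = 3804; area = 1902; boundary points = 1 + 5 + 1 + 1 = 8; strictly interior points = area - boundary/2 + 1 = 1899; answer 1899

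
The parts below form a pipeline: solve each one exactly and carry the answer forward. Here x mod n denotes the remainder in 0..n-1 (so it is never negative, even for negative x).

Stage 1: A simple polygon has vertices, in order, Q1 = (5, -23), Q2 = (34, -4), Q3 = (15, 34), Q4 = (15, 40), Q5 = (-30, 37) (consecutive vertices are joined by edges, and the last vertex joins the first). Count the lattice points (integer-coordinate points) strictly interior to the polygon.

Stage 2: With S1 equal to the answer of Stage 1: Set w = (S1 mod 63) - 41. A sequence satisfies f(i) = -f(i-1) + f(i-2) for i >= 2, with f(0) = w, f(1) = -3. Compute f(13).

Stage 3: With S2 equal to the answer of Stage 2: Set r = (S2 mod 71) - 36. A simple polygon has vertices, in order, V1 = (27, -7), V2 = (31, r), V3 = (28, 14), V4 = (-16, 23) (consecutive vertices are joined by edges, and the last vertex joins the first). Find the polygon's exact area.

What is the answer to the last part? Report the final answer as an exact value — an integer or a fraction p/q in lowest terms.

518

Stage 1: cross terms: (5*-4 - 34*-23)=762, (34*34 - 15*-4)=1216, (15*40 - 15*34)=90, (15*37 - -30*40)=1755, (-30*-23 - 5*37)=505; twice the area = |4328| = 4328; area = 2164; boundary points = 1 + 19 + 6 + 3 + 5 = 34; strictly interior points = area - boundary/2 + 1 = 2148; answer 2148
Stage 2: S1 = 2148; w = -35; f(2) = -1*(-3) + 1*(-35) = -32; iterating: f(2)=-32, f(3)=29, f(4)=-61, f(5)=90, f(6)=-151, f(7)=241, f(8)=-392, f(9)=633, f(10)=-1025, f(11)=1658, f(12)=-2683, f(13)=4341; answer 4341
Stage 3: S2 = 4341; r = -26; cross terms: (27*-26 - 31*-7)=-485, (31*14 - 28*-26)=1162, (28*23 - -16*14)=868, (-16*-7 - 27*23)=-509; twice the area = |1036| = 1036; area = 518; answer 518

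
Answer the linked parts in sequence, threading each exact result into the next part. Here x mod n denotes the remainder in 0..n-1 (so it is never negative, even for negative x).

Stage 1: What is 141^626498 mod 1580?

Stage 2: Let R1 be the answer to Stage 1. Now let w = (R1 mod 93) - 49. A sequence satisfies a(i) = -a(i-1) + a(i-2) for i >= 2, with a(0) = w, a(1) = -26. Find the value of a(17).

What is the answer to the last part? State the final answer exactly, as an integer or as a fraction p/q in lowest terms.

-76067

Stage 1: squarings mod 1580: 141^1=141, 141^2=921, 141^4=1361, 141^8=561, 141^16=301, 141^32=541, 141^64=381, 141^128=1381, 141^256=101, 141^512=721, 141^1024=21, 141^2048=441, 141^4096=141, 141^8192=921, 141^16384=1361, 141^32768=561, 141^65536=301, 141^131072=541, 141^262144=381, 141^524288=1381; 141^626498 = 141^2 * 141^64 * 141^256 * 141^512 * 141^1024 * 141^2048 * 141^32768 * 141^65536 * 141^524288 = 921 (mod 1580); answer 921
Stage 2: R1 = 921; w = 35; a(2) = -1*(-26) + 1*(35) = 61; iterating: a(2)=61, a(3)=-87, a(4)=148, a(5)=-235, a(6)=383, a(7)=-618, a(8)=1001, a(9)=-1619, a(10)=2620, a(11)=-4239, a(12)=6859, a(13)=-11098, a(14)=17957, a(15)=-29055, a(16)=47012, a(17)=-76067; answer -76067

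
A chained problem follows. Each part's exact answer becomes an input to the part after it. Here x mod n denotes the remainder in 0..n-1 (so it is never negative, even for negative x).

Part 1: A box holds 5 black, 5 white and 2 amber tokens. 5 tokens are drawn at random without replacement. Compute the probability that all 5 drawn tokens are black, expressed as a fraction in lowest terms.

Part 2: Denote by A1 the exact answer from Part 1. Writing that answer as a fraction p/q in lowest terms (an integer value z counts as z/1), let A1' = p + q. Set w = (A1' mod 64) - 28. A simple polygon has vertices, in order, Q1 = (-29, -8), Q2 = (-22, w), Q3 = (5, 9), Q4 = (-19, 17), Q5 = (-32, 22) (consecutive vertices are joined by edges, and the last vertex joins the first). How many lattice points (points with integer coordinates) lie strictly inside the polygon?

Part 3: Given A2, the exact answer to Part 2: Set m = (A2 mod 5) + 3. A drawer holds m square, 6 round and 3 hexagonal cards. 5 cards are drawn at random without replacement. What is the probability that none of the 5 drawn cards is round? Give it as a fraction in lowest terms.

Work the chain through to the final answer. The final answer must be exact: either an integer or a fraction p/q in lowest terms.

1/132

Part 1: total draws C(12,5) = 792; favorable C(5,5) = 1; P = 1/792; answer 1/792
Part 2: A1 = 1/792; threaded value p + q = 793; w = -3; cross terms: (-29*-3 - -22*-8)=-89, (-22*9 - 5*-3)=-183, (5*17 - -19*9)=256, (-19*22 - -32*17)=126, (-32*-8 - -29*22)=894; twice the area = |1004| = 1004; area = 502; boundary points = 1 + 3 + 8 + 1 + 3 = 16; strictly interior points = area - boundary/2 + 1 = 495; answer 495
Part 3: A2 = 495; m = 3; total draws C(12,5) = 792; favorable C(6,5) = 6; P = 1/132; answer 1/132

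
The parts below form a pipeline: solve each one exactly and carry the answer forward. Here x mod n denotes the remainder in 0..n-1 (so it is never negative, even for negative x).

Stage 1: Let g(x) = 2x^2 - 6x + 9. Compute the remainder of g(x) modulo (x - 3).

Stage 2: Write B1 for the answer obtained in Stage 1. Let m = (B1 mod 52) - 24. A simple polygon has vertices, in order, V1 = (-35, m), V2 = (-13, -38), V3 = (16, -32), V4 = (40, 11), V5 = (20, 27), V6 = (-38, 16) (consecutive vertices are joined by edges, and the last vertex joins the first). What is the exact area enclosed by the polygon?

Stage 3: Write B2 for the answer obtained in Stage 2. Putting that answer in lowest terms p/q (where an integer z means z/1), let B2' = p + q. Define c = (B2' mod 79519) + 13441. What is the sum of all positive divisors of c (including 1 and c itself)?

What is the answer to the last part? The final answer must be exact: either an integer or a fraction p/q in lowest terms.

Stage 1: remainder = value at the root: 2*(3)^2 - 6*(3)^1 + 9 = (18) + (-18) + (9) = 9; answer 9
Stage 2: B1 = 9; m = -15; cross terms: (-35*-38 - -13*-15)=1135, (-13*-32 - 16*-38)=1024, (16*11 - 40*-32)=1456, (40*27 - 20*11)=860, (20*16 - -38*27)=1346, (-38*-15 - -35*16)=1130; twice the area = |6951| = 6951; area = 6951/2; answer 6951/2
Stage 3: B2 = 6951/2; threaded value p + q = 6953; c = 20394; 20394 = 2 * 3^2 * 11 * 103; sigma = (1 + 2) * (1 + 3 + 9) * (1 + 11) * (1 + 103) = 3 * 13 * 12 * 104 = 48672; answer 48672

48672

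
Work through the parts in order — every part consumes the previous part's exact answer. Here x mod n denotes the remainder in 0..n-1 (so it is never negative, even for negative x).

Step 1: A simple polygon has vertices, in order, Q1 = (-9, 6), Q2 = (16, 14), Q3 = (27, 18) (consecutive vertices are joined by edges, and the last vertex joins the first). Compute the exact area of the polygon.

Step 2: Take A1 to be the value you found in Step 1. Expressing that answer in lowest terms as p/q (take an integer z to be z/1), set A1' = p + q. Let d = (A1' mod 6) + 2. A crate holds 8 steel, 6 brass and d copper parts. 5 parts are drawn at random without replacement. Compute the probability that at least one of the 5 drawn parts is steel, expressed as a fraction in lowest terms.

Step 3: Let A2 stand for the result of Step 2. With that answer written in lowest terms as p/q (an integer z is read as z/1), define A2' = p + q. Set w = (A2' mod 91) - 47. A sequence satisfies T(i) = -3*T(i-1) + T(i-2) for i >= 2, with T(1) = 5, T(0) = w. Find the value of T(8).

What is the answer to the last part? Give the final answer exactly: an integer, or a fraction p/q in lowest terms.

Step 1: cross terms: (-9*14 - 16*6)=-222, (16*18 - 27*14)=-90, (27*6 - -9*18)=324; twice the area = |12| = 12; area = 6; answer 6
Step 2: A1 = 6; threaded value p + q = 7; d = 3; total draws C(17,5) = 6188; complement C(9,5) = 126; favorable 6188 - 126 = 6062; P = 433/442; answer 433/442
Step 3: A2 = 433/442; threaded value p + q = 875; w = 9; T(2) = -3*(5) + 1*(9) = -6; iterating: T(2)=-6, T(3)=23, T(4)=-75, T(5)=248, T(6)=-819, T(7)=2705, T(8)=-8934; answer -8934

-8934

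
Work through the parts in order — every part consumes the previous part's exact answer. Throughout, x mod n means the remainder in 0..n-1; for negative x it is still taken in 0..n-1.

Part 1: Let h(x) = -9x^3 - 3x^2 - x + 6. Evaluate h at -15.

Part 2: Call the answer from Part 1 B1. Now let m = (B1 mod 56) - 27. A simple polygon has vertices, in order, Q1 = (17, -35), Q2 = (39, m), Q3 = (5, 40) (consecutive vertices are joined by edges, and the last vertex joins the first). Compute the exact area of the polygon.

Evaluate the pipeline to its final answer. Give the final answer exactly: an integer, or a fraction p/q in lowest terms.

Part 1: -9*(-15)^3 - 3*(-15)^2 - 1*(-15)^1 + 6 = (30375) + (-675) + (15) + (6) = 29721; answer 29721
Part 2: B1 = 29721; m = 14; cross terms: (17*14 - 39*-35)=1603, (39*40 - 5*14)=1490, (5*-35 - 17*40)=-855; twice the area = |2238| = 2238; area = 1119; answer 1119

1119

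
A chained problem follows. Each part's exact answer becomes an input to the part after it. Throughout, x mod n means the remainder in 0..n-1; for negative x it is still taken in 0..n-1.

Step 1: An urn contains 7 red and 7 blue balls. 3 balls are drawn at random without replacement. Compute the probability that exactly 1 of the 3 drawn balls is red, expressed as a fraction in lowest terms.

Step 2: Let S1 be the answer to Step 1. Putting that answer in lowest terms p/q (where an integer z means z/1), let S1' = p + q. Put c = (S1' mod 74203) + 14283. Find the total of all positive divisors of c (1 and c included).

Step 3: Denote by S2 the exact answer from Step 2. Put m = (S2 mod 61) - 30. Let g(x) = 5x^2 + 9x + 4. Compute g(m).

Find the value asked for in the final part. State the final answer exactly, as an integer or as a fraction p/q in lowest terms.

328

Step 1: total draws C(14,3) = 364; favorable C(7,1)*C(7,2) = 147; P = 21/52; answer 21/52
Step 2: S1 = 21/52; threaded value p + q = 73; c = 14356; 14356 = 2^2 * 37 * 97; sigma = (1 + 2 + 4) * (1 + 37) * (1 + 97) = 7 * 38 * 98 = 26068; answer 26068
Step 3: S2 = 26068; m = -9; 5*(-9)^2 + 9*(-9)^1 + 4 = (405) + (-81) + (4) = 328; answer 328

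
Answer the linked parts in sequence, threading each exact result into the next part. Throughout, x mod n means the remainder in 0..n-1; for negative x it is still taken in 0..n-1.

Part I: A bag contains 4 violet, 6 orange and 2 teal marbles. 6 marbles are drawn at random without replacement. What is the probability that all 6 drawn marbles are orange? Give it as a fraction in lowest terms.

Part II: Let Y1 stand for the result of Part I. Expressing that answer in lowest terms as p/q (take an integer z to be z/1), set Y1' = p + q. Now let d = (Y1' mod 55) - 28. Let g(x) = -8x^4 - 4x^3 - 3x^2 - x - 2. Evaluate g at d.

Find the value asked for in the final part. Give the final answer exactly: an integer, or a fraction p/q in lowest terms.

Part I: total draws C(12,6) = 924; favorable C(6,6) = 1; P = 1/924; answer 1/924
Part II: Y1 = 1/924; threaded value p + q = 925; d = 17; -8*(17)^4 - 4*(17)^3 - 3*(17)^2 - 1*(17)^1 - 2 = (-668168) + (-19652) + (-867) + (-17) + (-2) = -688706; answer -688706

-688706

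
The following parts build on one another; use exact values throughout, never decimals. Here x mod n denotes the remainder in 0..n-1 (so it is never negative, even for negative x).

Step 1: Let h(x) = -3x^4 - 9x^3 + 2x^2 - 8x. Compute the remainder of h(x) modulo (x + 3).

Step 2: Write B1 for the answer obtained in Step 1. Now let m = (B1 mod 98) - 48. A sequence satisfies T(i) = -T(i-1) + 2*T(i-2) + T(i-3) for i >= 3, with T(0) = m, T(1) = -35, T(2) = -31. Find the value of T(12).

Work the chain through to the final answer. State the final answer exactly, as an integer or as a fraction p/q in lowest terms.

Step 1: remainder = value at the root: -3*(-3)^4 - 9*(-3)^3 + 2*(-3)^2 - 8*(-3)^1 = (-243) + (243) + (18) + (24) = 42; answer 42
Step 2: B1 = 42; m = -6; T(3) = -1*(-31) + 2*(-35) + 1*(-6) = -45; iterating: T(3)=-45, T(4)=-52, T(5)=-69, T(6)=-80, T(7)=-110, T(8)=-119, T(9)=-181, T(10)=-167, T(11)=-314, T(12)=-201; answer -201

-201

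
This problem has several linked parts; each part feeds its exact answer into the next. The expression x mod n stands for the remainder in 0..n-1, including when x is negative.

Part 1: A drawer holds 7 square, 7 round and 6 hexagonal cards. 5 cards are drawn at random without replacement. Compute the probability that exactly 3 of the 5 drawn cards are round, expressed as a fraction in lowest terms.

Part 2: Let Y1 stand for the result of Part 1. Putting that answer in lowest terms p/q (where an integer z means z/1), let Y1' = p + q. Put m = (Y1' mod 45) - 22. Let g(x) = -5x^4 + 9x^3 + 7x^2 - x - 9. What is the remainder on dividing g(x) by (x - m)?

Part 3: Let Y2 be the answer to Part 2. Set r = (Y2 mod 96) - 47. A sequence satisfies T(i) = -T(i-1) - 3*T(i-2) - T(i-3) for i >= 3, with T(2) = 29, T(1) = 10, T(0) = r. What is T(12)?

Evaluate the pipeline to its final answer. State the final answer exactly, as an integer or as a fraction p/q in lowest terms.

2972

Part 1: total draws C(20,5) = 15504; favorable C(7,3)*C(13,2) = 2730; P = 455/2584; answer 455/2584
Part 2: Y1 = 455/2584; threaded value p + q = 3039; m = 2; remainder = value at the root: -5*(2)^4 + 9*(2)^3 + 7*(2)^2 - 1*(2)^1 - 9 = (-80) + (72) + (28) + (-2) + (-9) = 9; answer 9
Part 3: Y2 = 9; r = -38; T(3) = -1*(29) - 3*(10) - 1*(-38) = -21; iterating: T(3)=-21, T(4)=-76, T(5)=110, T(6)=139, T(7)=-393, T(8)=-134, T(9)=1174, T(10)=-379, T(11)=-3009, T(12)=2972; answer 2972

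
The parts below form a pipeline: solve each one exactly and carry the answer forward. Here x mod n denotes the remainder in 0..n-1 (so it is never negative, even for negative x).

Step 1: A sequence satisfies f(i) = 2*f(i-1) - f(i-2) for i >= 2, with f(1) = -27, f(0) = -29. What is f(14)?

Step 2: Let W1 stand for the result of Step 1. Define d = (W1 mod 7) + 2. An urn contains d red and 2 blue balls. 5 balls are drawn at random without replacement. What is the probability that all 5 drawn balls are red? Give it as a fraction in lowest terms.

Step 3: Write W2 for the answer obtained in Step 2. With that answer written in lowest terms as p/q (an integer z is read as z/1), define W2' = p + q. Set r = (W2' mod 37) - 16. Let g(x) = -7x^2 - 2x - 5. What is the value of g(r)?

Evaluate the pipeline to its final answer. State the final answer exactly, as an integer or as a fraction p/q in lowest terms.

Step 1: f(2) = 2*(-27) - 1*(-29) = -25; iterating: f(2)=-25, f(3)=-23, f(4)=-21, f(5)=-19, f(6)=-17, f(7)=-15, f(8)=-13, f(9)=-11, f(10)=-9, f(11)=-7, f(12)=-5, f(13)=-3, f(14)=-1; answer -1
Step 2: W1 = -1; d = 8; total draws C(10,5) = 252; favorable C(8,5) = 56; P = 2/9; answer 2/9
Step 3: W2 = 2/9; threaded value p + q = 11; r = -5; -7*(-5)^2 - 2*(-5)^1 - 5 = (-175) + (10) + (-5) = -170; answer -170

-170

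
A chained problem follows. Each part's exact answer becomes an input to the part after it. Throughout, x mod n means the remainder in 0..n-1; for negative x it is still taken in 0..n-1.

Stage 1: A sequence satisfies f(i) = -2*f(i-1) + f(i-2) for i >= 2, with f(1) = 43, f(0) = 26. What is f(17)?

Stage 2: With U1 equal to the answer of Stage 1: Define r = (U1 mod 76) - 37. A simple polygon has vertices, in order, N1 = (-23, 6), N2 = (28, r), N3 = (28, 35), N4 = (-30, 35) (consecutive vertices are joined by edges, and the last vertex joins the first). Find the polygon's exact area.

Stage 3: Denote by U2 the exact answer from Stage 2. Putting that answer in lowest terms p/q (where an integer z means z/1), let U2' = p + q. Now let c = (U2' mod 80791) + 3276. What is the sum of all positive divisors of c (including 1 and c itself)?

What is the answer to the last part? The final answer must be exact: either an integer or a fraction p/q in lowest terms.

Stage 1: f(2) = -2*(43) + 1*(26) = -60; iterating: f(2)=-60, f(3)=163, f(4)=-386, f(5)=935, f(6)=-2256, f(7)=5447, f(8)=-13150, f(9)=31747, f(10)=-76644, f(11)=185035, f(12)=-446714, f(13)=1078463, f(14)=-2603640, f(15)=6285743, f(16)=-15175126, f(17)=36635995; answer 36635995
Stage 2: U1 = 36635995; r = 6; cross terms: (-23*6 - 28*6)=-306, (28*35 - 28*6)=812, (28*35 - -30*35)=2030, (-30*6 - -23*35)=625; twice the area = |3161| = 3161; area = 3161/2; answer 3161/2
Stage 3: U2 = 3161/2; threaded value p + q = 3163; c = 6439; 6439 = 47 * 137; sigma = (1 + 47) * (1 + 137) = 48 * 138 = 6624; answer 6624

6624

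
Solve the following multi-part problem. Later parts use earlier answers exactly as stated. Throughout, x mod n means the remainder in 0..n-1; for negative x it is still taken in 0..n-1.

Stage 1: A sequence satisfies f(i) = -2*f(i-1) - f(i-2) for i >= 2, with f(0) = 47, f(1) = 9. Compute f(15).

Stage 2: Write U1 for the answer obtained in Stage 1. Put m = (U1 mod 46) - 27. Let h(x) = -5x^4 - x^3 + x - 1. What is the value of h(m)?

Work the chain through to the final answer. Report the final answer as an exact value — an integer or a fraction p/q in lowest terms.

Stage 1: f(2) = -2*(9) - 1*(47) = -65; iterating: f(2)=-65, f(3)=121, f(4)=-177, f(5)=233, f(6)=-289, f(7)=345, f(8)=-401, f(9)=457, f(10)=-513, f(11)=569, f(12)=-625, f(13)=681, f(14)=-737, f(15)=793; answer 793
Stage 2: U1 = 793; m = -16; -5*(-16)^4 - 1*(-16)^3 + 1*(-16)^1 - 1 = (-327680) + (4096) + (-16) + (-1) = -323601; answer -323601

-323601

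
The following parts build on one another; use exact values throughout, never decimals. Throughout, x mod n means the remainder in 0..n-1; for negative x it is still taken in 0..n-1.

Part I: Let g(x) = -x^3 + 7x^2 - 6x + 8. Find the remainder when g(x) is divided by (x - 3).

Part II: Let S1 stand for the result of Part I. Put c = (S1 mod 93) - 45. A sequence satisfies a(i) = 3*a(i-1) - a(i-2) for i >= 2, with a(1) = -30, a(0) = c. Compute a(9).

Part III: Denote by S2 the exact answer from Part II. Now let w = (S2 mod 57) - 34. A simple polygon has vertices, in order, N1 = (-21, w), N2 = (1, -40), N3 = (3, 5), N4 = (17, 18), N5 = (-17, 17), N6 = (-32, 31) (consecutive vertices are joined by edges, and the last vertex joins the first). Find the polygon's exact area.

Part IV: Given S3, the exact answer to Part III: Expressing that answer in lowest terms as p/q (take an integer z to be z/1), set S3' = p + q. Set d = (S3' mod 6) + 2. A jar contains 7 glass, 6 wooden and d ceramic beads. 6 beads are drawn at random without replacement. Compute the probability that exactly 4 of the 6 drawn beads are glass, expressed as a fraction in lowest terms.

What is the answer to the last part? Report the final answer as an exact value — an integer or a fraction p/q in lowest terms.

275/2652

Part I: remainder = value at the root: -1*(3)^3 + 7*(3)^2 - 6*(3)^1 + 8 = (-27) + (63) + (-18) + (8) = 26; answer 26
Part II: S1 = 26; c = -19; a(2) = 3*(-30) - 1*(-19) = -71; iterating: a(2)=-71, a(3)=-183, a(4)=-478, a(5)=-1251, a(6)=-3275, a(7)=-8574, a(8)=-22447, a(9)=-58767; answer -58767
Part III: S2 = -58767; w = -34; cross terms: (-21*-40 - 1*-34)=874, (1*5 - 3*-40)=125, (3*18 - 17*5)=-31, (17*17 - -17*18)=595, (-17*31 - -32*17)=17, (-32*-34 - -21*31)=1739; twice the area = |3319| = 3319; area = 3319/2; answer 3319/2
Part IV: S3 = 3319/2; threaded value p + q = 3321; d = 5; total draws C(18,6) = 18564; favorable C(7,4)*C(11,2) = 1925; P = 275/2652; answer 275/2652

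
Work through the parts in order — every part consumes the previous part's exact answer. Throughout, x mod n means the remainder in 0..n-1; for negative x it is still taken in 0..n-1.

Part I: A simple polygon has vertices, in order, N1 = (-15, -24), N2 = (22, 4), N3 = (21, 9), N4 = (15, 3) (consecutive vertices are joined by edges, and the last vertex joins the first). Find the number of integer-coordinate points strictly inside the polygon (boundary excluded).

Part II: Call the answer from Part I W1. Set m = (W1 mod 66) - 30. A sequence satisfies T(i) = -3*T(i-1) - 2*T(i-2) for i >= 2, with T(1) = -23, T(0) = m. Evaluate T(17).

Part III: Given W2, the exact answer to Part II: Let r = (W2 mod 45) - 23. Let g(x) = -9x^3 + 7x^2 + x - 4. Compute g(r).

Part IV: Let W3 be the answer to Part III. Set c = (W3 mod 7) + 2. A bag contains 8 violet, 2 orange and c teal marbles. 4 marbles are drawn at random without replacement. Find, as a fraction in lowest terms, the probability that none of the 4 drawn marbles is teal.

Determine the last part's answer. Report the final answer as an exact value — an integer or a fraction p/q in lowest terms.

2/13

Part I: cross terms: (-15*4 - 22*-24)=468, (22*9 - 21*4)=114, (21*3 - 15*9)=-72, (15*-24 - -15*3)=-315; twice the area = |195| = 195; area = 195/2; boundary points = 1 + 1 + 6 + 3 = 11; strictly interior points = area - boundary/2 + 1 = 93; answer 93
Part II: W1 = 93; m = -3; T(2) = -3*(-23) - 2*(-3) = 75; iterating: T(2)=75, T(3)=-179, T(4)=387, T(5)=-803, T(6)=1635, T(7)=-3299, T(8)=6627, T(9)=-13283, T(10)=26595, T(11)=-53219, T(12)=106467, T(13)=-212963, T(14)=425955, T(15)=-851939, T(16)=1703907, T(17)=-3407843; answer -3407843
Part III: W2 = -3407843; r = -16; -9*(-16)^3 + 7*(-16)^2 + 1*(-16)^1 - 4 = (36864) + (1792) + (-16) + (-4) = 38636; answer 38636
Part IV: W3 = 38636; c = 5; total draws C(15,4) = 1365; favorable C(10,4) = 210; P = 2/13; answer 2/13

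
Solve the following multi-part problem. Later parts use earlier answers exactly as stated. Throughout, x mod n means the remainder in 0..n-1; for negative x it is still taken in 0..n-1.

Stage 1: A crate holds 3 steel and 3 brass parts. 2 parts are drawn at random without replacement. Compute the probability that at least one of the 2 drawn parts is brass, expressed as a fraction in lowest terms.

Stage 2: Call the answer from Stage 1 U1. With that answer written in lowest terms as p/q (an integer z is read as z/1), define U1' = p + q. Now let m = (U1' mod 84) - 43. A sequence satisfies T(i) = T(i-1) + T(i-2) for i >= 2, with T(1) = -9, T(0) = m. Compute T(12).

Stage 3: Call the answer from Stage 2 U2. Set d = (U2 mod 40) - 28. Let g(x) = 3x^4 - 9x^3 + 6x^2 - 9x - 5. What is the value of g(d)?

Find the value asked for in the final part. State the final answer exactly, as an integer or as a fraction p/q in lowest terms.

21505

Stage 1: total draws C(6,2) = 15; complement C(3,2) = 3; favorable 15 - 3 = 12; P = 4/5; answer 4/5
Stage 2: U1 = 4/5; threaded value p + q = 9; m = -34; T(2) = 1*(-9) + 1*(-34) = -43; iterating: T(2)=-43, T(3)=-52, T(4)=-95, T(5)=-147, T(6)=-242, T(7)=-389, T(8)=-631, T(9)=-1020, T(10)=-1651, T(11)=-2671, T(12)=-4322; answer -4322
Stage 3: U2 = -4322; d = 10; 3*(10)^4 - 9*(10)^3 + 6*(10)^2 - 9*(10)^1 - 5 = (30000) + (-9000) + (600) + (-90) + (-5) = 21505; answer 21505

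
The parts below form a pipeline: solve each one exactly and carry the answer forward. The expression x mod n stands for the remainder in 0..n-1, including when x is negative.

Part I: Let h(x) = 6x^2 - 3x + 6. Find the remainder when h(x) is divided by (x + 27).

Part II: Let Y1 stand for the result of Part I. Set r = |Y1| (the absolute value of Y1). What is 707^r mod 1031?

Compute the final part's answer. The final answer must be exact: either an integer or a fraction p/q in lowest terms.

Part I: remainder = value at the root: 6*(-27)^2 - 3*(-27)^1 + 6 = (4374) + (81) + (6) = 4461; answer 4461
Part II: Y1 = 4461; r = 4461; squarings mod 1031: 707^1=707, 707^2=845, 707^4=573, 707^8=471, 707^16=176, 707^32=46, 707^64=54, 707^128=854, 707^256=399, 707^512=427, 707^1024=873, 707^2048=220, 707^4096=974; 707^4461 = 707^1 * 707^4 * 707^8 * 707^32 * 707^64 * 707^256 * 707^4096 = 570 (mod 1031); answer 570

570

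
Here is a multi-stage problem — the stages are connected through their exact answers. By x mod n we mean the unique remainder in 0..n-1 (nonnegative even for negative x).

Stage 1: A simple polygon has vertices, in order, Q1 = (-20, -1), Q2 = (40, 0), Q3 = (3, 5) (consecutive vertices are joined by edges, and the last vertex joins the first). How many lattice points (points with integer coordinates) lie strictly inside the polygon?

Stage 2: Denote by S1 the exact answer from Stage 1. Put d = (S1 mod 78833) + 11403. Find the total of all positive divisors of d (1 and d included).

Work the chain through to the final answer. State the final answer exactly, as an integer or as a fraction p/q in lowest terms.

Stage 1: cross terms: (-20*0 - 40*-1)=40, (40*5 - 3*0)=200, (3*-1 - -20*5)=97; twice the area = |337| = 337; area = 337/2; boundary points = 1 + 1 + 1 = 3; strictly interior points = area - boundary/2 + 1 = 168; answer 168
Stage 2: S1 = 168; d = 11571; 11571 = 3 * 7 * 19 * 29; sigma = (1 + 3) * (1 + 7) * (1 + 19) * (1 + 29) = 4 * 8 * 20 * 30 = 19200; answer 19200

19200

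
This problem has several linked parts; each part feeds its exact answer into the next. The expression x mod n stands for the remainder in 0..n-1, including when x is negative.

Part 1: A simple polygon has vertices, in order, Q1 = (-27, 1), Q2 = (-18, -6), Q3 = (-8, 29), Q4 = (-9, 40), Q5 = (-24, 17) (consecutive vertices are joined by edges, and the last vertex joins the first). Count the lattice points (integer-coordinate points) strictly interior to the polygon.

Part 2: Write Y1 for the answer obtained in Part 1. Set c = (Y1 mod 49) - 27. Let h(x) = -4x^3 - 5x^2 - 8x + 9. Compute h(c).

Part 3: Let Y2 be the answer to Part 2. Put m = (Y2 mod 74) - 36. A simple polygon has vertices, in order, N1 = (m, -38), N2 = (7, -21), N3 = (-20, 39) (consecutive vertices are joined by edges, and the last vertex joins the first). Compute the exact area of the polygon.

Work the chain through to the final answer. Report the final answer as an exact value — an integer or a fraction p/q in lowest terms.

1659/2

Part 1: cross terms: (-27*-6 - -18*1)=180, (-18*29 - -8*-6)=-570, (-8*40 - -9*29)=-59, (-9*17 - -24*40)=807, (-24*1 - -27*17)=435; twice the area = |793| = 793; area = 793/2; boundary points = 1 + 5 + 1 + 1 + 1 = 9; strictly interior points = area - boundary/2 + 1 = 393; answer 393
Part 2: Y1 = 393; c = -26; -4*(-26)^3 - 5*(-26)^2 - 8*(-26)^1 + 9 = (70304) + (-3380) + (208) + (9) = 67141; answer 67141
Part 3: Y2 = 67141; m = -13; cross terms: (-13*-21 - 7*-38)=539, (7*39 - -20*-21)=-147, (-20*-38 - -13*39)=1267; twice the area = |1659| = 1659; area = 1659/2; answer 1659/2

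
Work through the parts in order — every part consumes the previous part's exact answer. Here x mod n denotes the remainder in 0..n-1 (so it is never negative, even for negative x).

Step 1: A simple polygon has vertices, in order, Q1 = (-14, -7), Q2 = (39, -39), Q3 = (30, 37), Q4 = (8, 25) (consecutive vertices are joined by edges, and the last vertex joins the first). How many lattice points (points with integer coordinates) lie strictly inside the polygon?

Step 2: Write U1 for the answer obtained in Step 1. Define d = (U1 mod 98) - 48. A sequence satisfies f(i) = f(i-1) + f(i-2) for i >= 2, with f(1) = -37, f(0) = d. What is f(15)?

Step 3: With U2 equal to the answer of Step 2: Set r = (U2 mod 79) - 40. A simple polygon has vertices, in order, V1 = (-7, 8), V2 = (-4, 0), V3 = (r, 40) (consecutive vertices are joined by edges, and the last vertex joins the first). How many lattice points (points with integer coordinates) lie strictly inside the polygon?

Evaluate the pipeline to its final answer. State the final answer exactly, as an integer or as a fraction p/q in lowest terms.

42

Step 1: cross terms: (-14*-39 - 39*-7)=819, (39*37 - 30*-39)=2613, (30*25 - 8*37)=454, (8*-7 - -14*25)=294; twice the area = |4180| = 4180; area = 2090; boundary points = 1 + 1 + 2 + 2 = 6; strictly interior points = area - boundary/2 + 1 = 2088; answer 2088
Step 2: U1 = 2088; d = -18; f(2) = 1*(-37) + 1*(-18) = -55; iterating: f(2)=-55, f(3)=-92, f(4)=-147, f(5)=-239, f(6)=-386, f(7)=-625, f(8)=-1011, f(9)=-1636, f(10)=-2647, f(11)=-4283, f(12)=-6930, f(13)=-11213, f(14)=-18143, f(15)=-29356; answer -29356
Step 3: U2 = -29356; r = -8; cross terms: (-7*0 - -4*8)=32, (-4*40 - -8*0)=-160, (-8*8 - -7*40)=216; twice the area = |88| = 88; area = 44; boundary points = 1 + 4 + 1 = 6; strictly interior points = area - boundary/2 + 1 = 42; answer 42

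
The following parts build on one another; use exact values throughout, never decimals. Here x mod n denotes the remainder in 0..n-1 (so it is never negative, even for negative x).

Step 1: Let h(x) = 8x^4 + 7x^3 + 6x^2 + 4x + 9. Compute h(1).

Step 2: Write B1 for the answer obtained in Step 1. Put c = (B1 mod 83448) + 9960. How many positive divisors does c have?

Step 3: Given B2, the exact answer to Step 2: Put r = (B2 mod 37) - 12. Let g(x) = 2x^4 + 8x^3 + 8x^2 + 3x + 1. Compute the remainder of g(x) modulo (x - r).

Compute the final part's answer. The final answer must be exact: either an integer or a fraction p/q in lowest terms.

117

Step 1: 8*(1)^4 + 7*(1)^3 + 6*(1)^2 + 4*(1)^1 + 9 = (8) + (7) + (6) + (4) + (9) = 34; answer 34
Step 2: B1 = 34; c = 9994; 9994 = 2 * 19 * 263; number of divisors = (1+1) * (1+1) * (1+1) = 8; answer 8
Step 3: B2 = 8; r = -4; remainder = value at the root: 2*(-4)^4 + 8*(-4)^3 + 8*(-4)^2 + 3*(-4)^1 + 1 = (512) + (-512) + (128) + (-12) + (1) = 117; answer 117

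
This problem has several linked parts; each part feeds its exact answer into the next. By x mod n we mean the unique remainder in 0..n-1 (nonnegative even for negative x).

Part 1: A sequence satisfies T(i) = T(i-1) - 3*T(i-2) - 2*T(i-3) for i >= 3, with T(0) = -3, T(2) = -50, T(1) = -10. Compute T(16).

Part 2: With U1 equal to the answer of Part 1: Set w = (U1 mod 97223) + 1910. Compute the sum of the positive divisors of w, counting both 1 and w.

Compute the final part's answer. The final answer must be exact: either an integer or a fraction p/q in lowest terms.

61788

Part 1: T(3) = 1*(-50) - 3*(-10) - 2*(-3) = -14; iterating: T(3)=-14, T(4)=156, T(5)=298, T(6)=-142, T(7)=-1348, T(8)=-1518, T(9)=2810, T(10)=10060, T(11)=4666, T(12)=-31134, T(13)=-65252, T(14)=18818, T(15)=276842, T(16)=350892; answer 350892
Part 2: U1 = 350892; w = 61133; 61133 = 113 * 541; sigma = (1 + 113) * (1 + 541) = 114 * 542 = 61788; answer 61788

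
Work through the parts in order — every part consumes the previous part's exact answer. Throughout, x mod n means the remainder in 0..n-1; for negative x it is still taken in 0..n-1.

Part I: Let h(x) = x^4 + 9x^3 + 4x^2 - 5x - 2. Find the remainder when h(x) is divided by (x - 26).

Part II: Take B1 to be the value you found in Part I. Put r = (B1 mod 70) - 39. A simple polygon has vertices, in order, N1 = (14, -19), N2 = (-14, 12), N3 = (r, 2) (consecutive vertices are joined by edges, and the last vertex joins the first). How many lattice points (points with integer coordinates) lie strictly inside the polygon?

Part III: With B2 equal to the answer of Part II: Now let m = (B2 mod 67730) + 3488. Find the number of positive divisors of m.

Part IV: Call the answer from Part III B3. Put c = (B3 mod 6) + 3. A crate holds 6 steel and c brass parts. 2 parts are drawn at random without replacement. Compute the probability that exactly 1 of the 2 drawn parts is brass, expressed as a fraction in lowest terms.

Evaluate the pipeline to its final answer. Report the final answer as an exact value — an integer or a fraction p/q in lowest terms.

6/11

Part I: remainder = value at the root: 1*(26)^4 + 9*(26)^3 + 4*(26)^2 - 5*(26)^1 - 2 = (456976) + (158184) + (2704) + (-130) + (-2) = 617732; answer 617732
Part II: B1 = 617732; r = 13; cross terms: (14*12 - -14*-19)=-98, (-14*2 - 13*12)=-184, (13*-19 - 14*2)=-275; twice the area = |-557| = 557; area = 557/2; boundary points = 1 + 1 + 1 = 3; strictly interior points = area - boundary/2 + 1 = 278; answer 278
Part III: B2 = 278; m = 3766; 3766 = 2 * 7 * 269; number of divisors = (1+1) * (1+1) * (1+1) = 8; answer 8
Part IV: B3 = 8; c = 5; total draws C(11,2) = 55; favorable C(5,1)*C(6,1) = 30; P = 6/11; answer 6/11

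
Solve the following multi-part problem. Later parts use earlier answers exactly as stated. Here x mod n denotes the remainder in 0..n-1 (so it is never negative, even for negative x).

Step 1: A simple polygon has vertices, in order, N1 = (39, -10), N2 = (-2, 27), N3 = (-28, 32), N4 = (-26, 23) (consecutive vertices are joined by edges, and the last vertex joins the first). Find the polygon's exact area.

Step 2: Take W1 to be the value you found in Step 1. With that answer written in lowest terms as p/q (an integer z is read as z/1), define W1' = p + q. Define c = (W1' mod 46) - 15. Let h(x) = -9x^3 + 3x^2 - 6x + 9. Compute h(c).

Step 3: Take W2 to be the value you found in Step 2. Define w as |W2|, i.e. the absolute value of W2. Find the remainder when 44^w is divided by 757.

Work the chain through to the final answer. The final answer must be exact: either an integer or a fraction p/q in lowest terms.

Step 1: cross terms: (39*27 - -2*-10)=1033, (-2*32 - -28*27)=692, (-28*23 - -26*32)=188, (-26*-10 - 39*23)=-637; twice the area = |1276| = 1276; area = 638; answer 638
Step 2: W1 = 638; threaded value p + q = 639; c = 26; -9*(26)^3 + 3*(26)^2 - 6*(26)^1 + 9 = (-158184) + (2028) + (-156) + (9) = -156303; answer -156303
Step 3: W2 = -156303; w = 156303; squarings mod 757: 44^1=44, 44^2=422, 44^4=189, 44^8=142, 44^16=482, 44^32=682, 44^64=326, 44^128=296, 44^256=561, 44^512=566, 44^1024=145, 44^2048=586, 44^4096=475, 44^8192=39, 44^16384=7, 44^32768=49, 44^65536=130, 44^131072=246; 44^156303 = 44^1 * 44^2 * 44^4 * 44^8 * 44^128 * 44^512 * 44^8192 * 44^16384 * 44^131072 = 756 (mod 757); answer 756

756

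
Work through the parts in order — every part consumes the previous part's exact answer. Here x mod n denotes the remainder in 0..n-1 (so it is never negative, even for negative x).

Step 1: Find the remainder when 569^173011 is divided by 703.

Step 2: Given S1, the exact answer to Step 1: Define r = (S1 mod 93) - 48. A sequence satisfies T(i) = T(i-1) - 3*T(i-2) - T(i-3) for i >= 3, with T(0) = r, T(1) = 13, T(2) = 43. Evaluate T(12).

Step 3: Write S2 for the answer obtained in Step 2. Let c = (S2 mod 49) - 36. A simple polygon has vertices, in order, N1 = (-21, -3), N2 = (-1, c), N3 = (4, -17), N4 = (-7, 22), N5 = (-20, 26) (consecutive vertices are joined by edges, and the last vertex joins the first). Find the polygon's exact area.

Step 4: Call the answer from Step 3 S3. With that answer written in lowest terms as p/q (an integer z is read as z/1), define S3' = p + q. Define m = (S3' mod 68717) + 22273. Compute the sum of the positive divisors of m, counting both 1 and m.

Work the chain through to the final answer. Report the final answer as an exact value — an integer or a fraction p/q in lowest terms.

Step 1: squarings mod 703: 569^1=569, 569^2=381, 569^4=343, 569^8=248, 569^16=343, 569^32=248, 569^64=343, 569^128=248, 569^256=343, 569^512=248, 569^1024=343, 569^2048=248, 569^4096=343, 569^8192=248, 569^16384=343, 569^32768=248, 569^65536=343, 569^131072=248; 569^173011 = 569^1 * 569^2 * 569^16 * 569^64 * 569^128 * 569^256 * 569^512 * 569^8192 * 569^32768 * 569^131072 = 208 (mod 703); answer 208
Step 2: S1 = 208; r = -26; T(3) = 1*(43) - 3*(13) - 1*(-26) = 30; iterating: T(3)=30, T(4)=-112, T(5)=-245, T(6)=61, T(7)=908, T(8)=970, T(9)=-1815, T(10)=-5633, T(11)=-1158, T(12)=17556; answer 17556
Step 3: S2 = 17556; c = -22; cross terms: (-21*-22 - -1*-3)=459, (-1*-17 - 4*-22)=105, (4*22 - -7*-17)=-31, (-7*26 - -20*22)=258, (-20*-3 - -21*26)=606; twice the area = |1397| = 1397; area = 1397/2; answer 1397/2
Step 4: S3 = 1397/2; threaded value p + q = 1399; m = 23672; 23672 = 2^3 * 11 * 269; sigma = (1 + 2 + 4 + 8) * (1 + 11) * (1 + 269) = 15 * 12 * 270 = 48600; answer 48600

48600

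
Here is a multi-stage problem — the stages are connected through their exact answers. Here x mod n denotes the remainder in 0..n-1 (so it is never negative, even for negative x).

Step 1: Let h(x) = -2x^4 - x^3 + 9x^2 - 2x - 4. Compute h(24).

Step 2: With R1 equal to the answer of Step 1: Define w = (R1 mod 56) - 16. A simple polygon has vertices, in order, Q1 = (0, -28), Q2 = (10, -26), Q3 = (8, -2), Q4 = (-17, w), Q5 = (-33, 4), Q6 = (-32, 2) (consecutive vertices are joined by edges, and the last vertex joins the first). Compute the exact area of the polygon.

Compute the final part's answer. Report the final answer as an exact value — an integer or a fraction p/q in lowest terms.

Step 1: -2*(24)^4 - 1*(24)^3 + 9*(24)^2 - 2*(24)^1 - 4 = (-663552) + (-13824) + (5184) + (-48) + (-4) = -672244; answer -672244
Step 2: R1 = -672244; w = 20; cross terms: (0*-26 - 10*-28)=280, (10*-2 - 8*-26)=188, (8*20 - -17*-2)=126, (-17*4 - -33*20)=592, (-33*2 - -32*4)=62, (-32*-28 - 0*2)=896; twice the area = |2144| = 2144; area = 1072; answer 1072

1072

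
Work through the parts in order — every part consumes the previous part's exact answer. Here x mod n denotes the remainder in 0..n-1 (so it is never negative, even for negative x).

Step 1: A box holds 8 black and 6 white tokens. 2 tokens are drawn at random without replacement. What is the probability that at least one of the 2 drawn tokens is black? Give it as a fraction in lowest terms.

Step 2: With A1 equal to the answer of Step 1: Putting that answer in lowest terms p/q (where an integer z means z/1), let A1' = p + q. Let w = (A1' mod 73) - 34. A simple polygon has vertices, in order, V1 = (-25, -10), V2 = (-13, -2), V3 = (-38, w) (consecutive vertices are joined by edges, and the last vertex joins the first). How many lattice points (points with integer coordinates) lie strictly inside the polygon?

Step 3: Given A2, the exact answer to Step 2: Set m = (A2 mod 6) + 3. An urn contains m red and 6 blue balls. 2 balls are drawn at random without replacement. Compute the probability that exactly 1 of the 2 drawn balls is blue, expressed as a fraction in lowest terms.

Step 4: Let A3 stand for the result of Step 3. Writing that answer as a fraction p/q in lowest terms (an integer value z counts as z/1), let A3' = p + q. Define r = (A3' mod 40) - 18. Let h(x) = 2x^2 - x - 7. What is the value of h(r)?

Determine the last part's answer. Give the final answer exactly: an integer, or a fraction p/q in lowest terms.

Step 1: total draws C(14,2) = 91; complement C(6,2) = 15; favorable 91 - 15 = 76; P = 76/91; answer 76/91
Step 2: A1 = 76/91; threaded value p + q = 167; w = -13; cross terms: (-25*-2 - -13*-10)=-80, (-13*-13 - -38*-2)=93, (-38*-10 - -25*-13)=55; twice the area = |68| = 68; area = 34; boundary points = 4 + 1 + 1 = 6; strictly interior points = area - boundary/2 + 1 = 32; answer 32
Step 3: A2 = 32; m = 5; total draws C(11,2) = 55; favorable C(6,1)*C(5,1) = 30; P = 6/11; answer 6/11
Step 4: A3 = 6/11; threaded value p + q = 17; r = -1; 2*(-1)^2 - 1*(-1)^1 - 7 = (2) + (1) + (-7) = -4; answer -4

-4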